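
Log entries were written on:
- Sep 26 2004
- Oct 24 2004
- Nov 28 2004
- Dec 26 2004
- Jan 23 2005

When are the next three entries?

Feb 27 2005, Mar 27 2005, Apr 24 2005

These are Sundays at 28- or 35-day spacing (28, 35, 28, 28).
The pattern: 4th Sunday of the month.
4th Sunday of February 2005: Feb 27 2005.
4th Sunday of March 2005: Mar 27 2005.
4th Sunday of April 2005: Apr 24 2005.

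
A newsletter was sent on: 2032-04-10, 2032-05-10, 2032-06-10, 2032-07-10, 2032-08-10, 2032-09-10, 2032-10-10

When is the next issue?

The day-of-month is always 10 (30, 31, 30, 31, 31, 30 days between events).
So this recurs on the 10th of each month.
Next: November 2032 → 2032-11-10.

2032-11-10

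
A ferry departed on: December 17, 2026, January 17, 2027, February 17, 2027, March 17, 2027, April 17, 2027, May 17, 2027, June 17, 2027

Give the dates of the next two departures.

July 17, 2027; August 17, 2027

The day-of-month is always 17 (31, 31, 28, 31, 30, 31 days between events).
So this recurs on the 17th of each month.
Next: July 2027 → July 17, 2027.
August 2027: August 17, 2027.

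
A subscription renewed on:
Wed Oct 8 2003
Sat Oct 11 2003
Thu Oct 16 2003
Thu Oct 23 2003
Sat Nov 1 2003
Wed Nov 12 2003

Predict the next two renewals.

Intervals are 3, 5, 7, 9, 11 days — an arithmetic progression with common difference 2.
Next gap: 13 days. Wed Nov 12 2003 + 13 days = Tue Nov 25 2003.
Next gap: 15 days. Tue Nov 25 2003 + 15 days = Wed Dec 10 2003.

Tue Nov 25 2003, Wed Dec 10 2003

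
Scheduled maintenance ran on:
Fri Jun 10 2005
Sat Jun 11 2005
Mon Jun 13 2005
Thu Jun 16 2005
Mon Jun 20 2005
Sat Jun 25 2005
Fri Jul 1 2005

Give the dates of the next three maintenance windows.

Fri Jul 8 2005, Sat Jul 16 2005, Mon Jul 25 2005

Intervals are 1, 2, 3, 4, 5, 6 days — an arithmetic progression with common difference 1.
Next gap: 7 days. Fri Jul 1 2005 + 7 days = Fri Jul 8 2005.
Next gap: 8 days. Fri Jul 8 2005 + 8 days = Sat Jul 16 2005.
Next gap: 9 days. Sat Jul 16 2005 + 9 days = Mon Jul 25 2005.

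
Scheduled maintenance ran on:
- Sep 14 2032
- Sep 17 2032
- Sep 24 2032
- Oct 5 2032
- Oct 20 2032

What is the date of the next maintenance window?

Gaps: 3, 7, 11, 15 days — each gap is 4 larger than the previous one.
Next gap: 19 days. Oct 20 2032 + 19 days = Nov 8 2032.

Nov 8 2032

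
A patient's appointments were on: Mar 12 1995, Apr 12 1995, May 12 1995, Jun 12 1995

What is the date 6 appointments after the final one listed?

Each date is the 12th; the gaps (31, 30, 31) track the month lengths.
The rule is the 12th of each month.
Next: July 1995 → Jul 12 1995.
Next: August 1995 → Aug 12 1995.
Next: September 1995 → Sep 12 1995.
Next: October 1995 → Oct 12 1995.
Next: November 1995 → Nov 12 1995.
Next: December 1995 → Dec 12 1995.

Dec 12 1995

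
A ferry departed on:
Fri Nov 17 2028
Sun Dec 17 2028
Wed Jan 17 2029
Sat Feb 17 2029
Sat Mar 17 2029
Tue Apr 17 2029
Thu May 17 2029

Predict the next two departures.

Each date is the 17th; the gaps (30, 31, 31, 28, 31, 30) track the month lengths.
The rule is the 17th of each month.
June 2029: Sun Jun 17 2029.
Next: July 2029 → Tue Jul 17 2029.

Sun Jun 17 2029, Tue Jul 17 2029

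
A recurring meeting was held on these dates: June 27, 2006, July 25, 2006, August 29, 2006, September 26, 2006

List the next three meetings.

Every date is a Tuesday; gaps 28, 35, 28 days.
Each is the last Tuesday of its month (at least one falls on the 29th or later, ruling out '4th Tuesday').
October 2006 ends with Tuesday October 31, 2006.
November 2006 ends with Tuesday November 28, 2006.
December 2006 ends with Tuesday December 26, 2006.

October 31, 2006; November 28, 2006; December 26, 2006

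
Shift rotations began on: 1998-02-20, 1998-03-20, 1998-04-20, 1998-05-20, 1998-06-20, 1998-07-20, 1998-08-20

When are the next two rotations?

1998-09-20, 1998-10-20

The day-of-month is always 20 (28, 31, 30, 31, 30, 31 days between events).
So this recurs on the 20th of each month.
Next: September 1998 → 1998-09-20.
October 1998: 1998-10-20.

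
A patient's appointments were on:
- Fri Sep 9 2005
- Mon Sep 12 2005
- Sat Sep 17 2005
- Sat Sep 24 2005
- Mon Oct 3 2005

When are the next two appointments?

Fri Oct 14 2005, Thu Oct 27 2005

Gaps: 3, 5, 7, 9 days — each gap is 2 larger than the previous one.
Next gap: 11 days. Mon Oct 3 2005 + 11 days = Fri Oct 14 2005.
Next gap: 13 days. Fri Oct 14 2005 + 13 days = Thu Oct 27 2005.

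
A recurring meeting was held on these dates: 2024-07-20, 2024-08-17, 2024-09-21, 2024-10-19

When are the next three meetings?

2024-11-16, 2024-12-21, 2025-01-18

Gaps: 28, 35, 28 days — a mix of 28 and 35. Every date is a Saturday.
Each is the 3rd Saturday of its month.
November 2024 — 3rd Saturday is 2024-11-16.
December 2024 — 3rd Saturday is 2024-12-21.
3rd Saturday of January 2025: 2025-01-18.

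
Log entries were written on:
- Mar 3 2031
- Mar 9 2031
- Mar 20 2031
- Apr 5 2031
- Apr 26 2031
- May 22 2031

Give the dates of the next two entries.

Jun 22 2031, Jul 28 2031

Intervals are 6, 11, 16, 21, 26 days — an arithmetic progression with common difference 5.
Next gap: 31 days. May 22 2031 + 31 days = Jun 22 2031.
Next gap: 36 days. Jun 22 2031 + 36 days = Jul 28 2031.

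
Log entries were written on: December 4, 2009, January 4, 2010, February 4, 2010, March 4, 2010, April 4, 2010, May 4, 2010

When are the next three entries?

June 4, 2010; July 4, 2010; August 4, 2010

The day-of-month is always 4 (31, 31, 28, 31, 30 days between events).
So this recurs on the 4th of each month.
Next: June 2010 → June 4, 2010.
Next: July 2010 → July 4, 2010.
August 2010: August 4, 2010.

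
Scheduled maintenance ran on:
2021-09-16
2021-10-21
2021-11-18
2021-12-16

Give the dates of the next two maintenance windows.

All dates are Thursdays, 35, 28, 28 days apart.
Specifically, the 3rd Thursday of each month.
January 2022 — 3rd Thursday is 2022-01-20.
February 2022 — 3rd Thursday is 2022-02-17.

2022-01-20, 2022-02-17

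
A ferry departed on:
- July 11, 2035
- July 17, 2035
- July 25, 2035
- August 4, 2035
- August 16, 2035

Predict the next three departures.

August 30, 2035; September 15, 2035; October 3, 2035

Gaps: 6, 8, 10, 12 days — each gap is 2 larger than the previous one.
Next gap: 14 days. August 16, 2035 + 14 days = August 30, 2035.
Next gap: 16 days. August 30, 2035 + 16 days = September 15, 2035.
Next gap: 18 days. September 15, 2035 + 18 days = October 3, 2035.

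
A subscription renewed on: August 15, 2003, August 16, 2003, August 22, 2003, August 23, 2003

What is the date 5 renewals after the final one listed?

The gap pattern 1, 6, 1 repeats every 2 events.
These are the Fridays and Saturdays of each week.
Next Friday: August 29, 2003.
Next Saturday: August 30, 2003.
The following Friday is September 5, 2003.
The following Saturday is September 6, 2003.
The following Friday is September 12, 2003.

September 12, 2003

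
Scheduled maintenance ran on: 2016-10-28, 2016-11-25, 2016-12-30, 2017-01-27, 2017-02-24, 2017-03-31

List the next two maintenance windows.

Every date is a Friday; gaps 28, 35, 28, 28, 35 days.
Each is the last Friday of its month (at least one falls on the 29th or later, ruling out '4th Friday').
April 2017 ends with Friday 2017-04-28.
Last Friday of May 2017: 2017-05-26.

2017-04-28, 2017-05-26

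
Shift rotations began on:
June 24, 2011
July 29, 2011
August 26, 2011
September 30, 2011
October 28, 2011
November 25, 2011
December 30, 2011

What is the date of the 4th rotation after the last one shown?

April 27, 2012

Every date is a Friday; gaps 35, 28, 35, 28, 28, 35 days.
Each is the last Friday of its month (at least one falls on the 29th or later, ruling out '4th Friday').
Last Friday of January 2012: January 27, 2012.
February 2012 ends with Friday February 24, 2012.
Last Friday of March 2012: March 30, 2012.
April 2012 ends with Friday April 27, 2012.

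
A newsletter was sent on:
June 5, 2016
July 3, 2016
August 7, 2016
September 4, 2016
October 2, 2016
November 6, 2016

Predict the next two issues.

December 4, 2016; January 1, 2017

All dates are Sundays, 28, 35, 28, 28, 35 days apart.
Specifically, the 1st Sunday of each month.
December 2016 — 1st Sunday is December 4, 2016.
January 2017 — 1st Sunday is January 1, 2017.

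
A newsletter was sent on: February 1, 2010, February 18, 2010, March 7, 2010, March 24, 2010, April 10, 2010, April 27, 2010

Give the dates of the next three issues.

The spacing is 17, 17, 17, 17, 17 days — always 17 days.
April 27, 2010 + 17 days = May 14, 2010.
May 14, 2010 + 17 days = May 31, 2010.
May 31, 2010 + 17 days = June 17, 2010.

May 14, 2010; May 31, 2010; June 17, 2010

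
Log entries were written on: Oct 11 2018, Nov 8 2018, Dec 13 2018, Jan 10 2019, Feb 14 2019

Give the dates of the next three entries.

These are Thursdays at 28- or 35-day spacing (28, 35, 28, 35).
The pattern: 2nd Thursday of the month.
2nd Thursday of March 2019: Mar 14 2019.
2nd Thursday of April 2019: Apr 11 2019.
2nd Thursday of May 2019: May 9 2019.

Mar 14 2019, Apr 11 2019, May 9 2019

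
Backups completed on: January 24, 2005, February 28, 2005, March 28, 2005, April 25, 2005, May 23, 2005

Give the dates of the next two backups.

Gaps: 35, 28, 28, 28 days — a mix of 28 and 35. Every date is a Monday.
Each is the 4th Monday of its month.
June 2005 — 4th Monday is June 27, 2005.
4th Monday of July 2005: July 25, 2005.

June 27, 2005; July 25, 2005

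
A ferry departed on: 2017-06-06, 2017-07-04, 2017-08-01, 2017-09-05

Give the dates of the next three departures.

2017-10-03, 2017-11-07, 2017-12-05

These are Tuesdays at 28- or 35-day spacing (28, 28, 35).
The pattern: 1st Tuesday of the month.
1st Tuesday of October 2017: 2017-10-03.
1st Tuesday of November 2017: 2017-11-07.
December 2017 — 1st Tuesday is 2017-12-05.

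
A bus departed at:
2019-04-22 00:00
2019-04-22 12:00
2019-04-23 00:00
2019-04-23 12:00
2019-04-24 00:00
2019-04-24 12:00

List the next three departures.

Gaps: 12, 12, 12, 12, 12 hours — each event is 12 hours after the previous one.
2019-04-24 12:00 + 12 h = 2019-04-25 00:00.
2019-04-25 00:00 + 12 h = 2019-04-25 12:00.
2019-04-25 12:00 + 12 h = 2019-04-26 00:00.

2019-04-25 00:00, 2019-04-25 12:00, 2019-04-26 00:00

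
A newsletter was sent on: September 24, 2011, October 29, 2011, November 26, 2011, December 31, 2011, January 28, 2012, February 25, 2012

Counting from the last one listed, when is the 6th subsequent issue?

All Saturdays; the gaps (35, 28, 35, 28, 28) vary with month length.
This is the last Saturday of each month.
March 2012 ends with Saturday March 31, 2012.
Last Saturday of April 2012: April 28, 2012.
May 2012 ends with Saturday May 26, 2012.
Last Saturday of June 2012: June 30, 2012.
July 2012 ends with Saturday July 28, 2012.
August 2012 ends with Saturday August 25, 2012.

August 25, 2012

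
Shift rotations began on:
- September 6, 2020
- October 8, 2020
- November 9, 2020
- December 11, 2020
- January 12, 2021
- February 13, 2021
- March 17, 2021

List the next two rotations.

April 18, 2021; May 20, 2021

Every event comes 32 days after the last (32, 32, 32, 32, 32, 32).
March 17, 2021 + 32 days = April 18, 2021.
April 18, 2021 + 32 days = May 20, 2021.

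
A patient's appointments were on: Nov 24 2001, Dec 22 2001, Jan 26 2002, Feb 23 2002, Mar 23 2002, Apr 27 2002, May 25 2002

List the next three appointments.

Jun 22 2002, Jul 27 2002, Aug 24 2002

All dates are Saturdays, 28, 35, 28, 28, 35, 28 days apart.
Specifically, the 4th Saturday of each month.
June 2002 — 4th Saturday is Jun 22 2002.
July 2002 — 4th Saturday is Jul 27 2002.
August 2002 — 4th Saturday is Aug 24 2002.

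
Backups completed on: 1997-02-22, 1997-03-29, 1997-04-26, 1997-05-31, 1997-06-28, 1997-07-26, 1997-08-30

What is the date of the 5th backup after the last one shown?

These are Saturdays with 35, 28, 35, 28, 28, 35-day gaps.
Each is the final Saturday of its month — 1997-03-29 is past the 28th, so '4th Saturday' doesn't fit.
September 1997 ends with Saturday 1997-09-27.
Last Saturday of October 1997: 1997-10-25.
November 1997 ends with Saturday 1997-11-29.
Last Saturday of December 1997: 1997-12-27.
Last Saturday of January 1998: 1998-01-31.

1998-01-31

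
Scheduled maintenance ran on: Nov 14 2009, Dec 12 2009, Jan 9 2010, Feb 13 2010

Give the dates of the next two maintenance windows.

Mar 13 2010, Apr 10 2010

These are Saturdays at 28- or 35-day spacing (28, 28, 35).
The pattern: 2nd Saturday of the month.
2nd Saturday of March 2010: Mar 13 2010.
2nd Saturday of April 2010: Apr 10 2010.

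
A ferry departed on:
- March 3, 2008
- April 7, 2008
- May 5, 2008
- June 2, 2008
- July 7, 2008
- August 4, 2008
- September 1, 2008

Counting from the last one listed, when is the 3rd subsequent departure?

These are Mondays at 28- or 35-day spacing (35, 28, 28, 35, 28, 28).
The pattern: 1st Monday of the month.
October 2008 — 1st Monday is October 6, 2008.
November 2008 — 1st Monday is November 3, 2008.
December 2008 — 1st Monday is December 1, 2008.

December 1, 2008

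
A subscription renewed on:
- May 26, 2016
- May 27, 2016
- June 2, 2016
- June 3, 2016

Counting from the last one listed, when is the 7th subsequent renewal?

The gap pattern 1, 6, 1 repeats every 2 events.
These are the Thursdays and Fridays of each week.
The following Thursday is June 9, 2016.
Next Friday: June 10, 2016.
Next Thursday: June 16, 2016.
Next Friday: June 17, 2016.
The following Thursday is June 23, 2016.
Next Friday: June 24, 2016.
The following Thursday is June 30, 2016.

June 30, 2016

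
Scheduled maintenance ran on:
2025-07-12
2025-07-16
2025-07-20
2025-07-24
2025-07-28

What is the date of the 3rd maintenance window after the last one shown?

2025-08-09

The spacing is 4, 4, 4, 4 days — always 4 days.
2025-07-28 + 4 days = 2025-08-01.
2025-08-01 + 4 days = 2025-08-05.
2025-08-05 + 4 days = 2025-08-09.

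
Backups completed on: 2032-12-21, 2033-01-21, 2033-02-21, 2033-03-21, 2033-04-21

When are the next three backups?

2033-05-21, 2033-06-21, 2033-07-21

The day-of-month is always 21 (31, 31, 28, 31 days between events).
So this recurs on the 21st of each month.
Next: May 2033 → 2033-05-21.
Next: June 2033 → 2033-06-21.
Next: July 2033 → 2033-07-21.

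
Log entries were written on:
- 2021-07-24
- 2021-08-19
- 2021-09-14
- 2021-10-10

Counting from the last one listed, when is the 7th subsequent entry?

Gaps between consecutive events: 26, 26, 26 days — a constant 26-day interval.
2021-10-10 + 26 days = 2021-11-05.
2021-11-05 + 26 days = 2021-12-01.
2021-12-01 + 26 days = 2021-12-27.
2021-12-27 + 26 days = 2022-01-22.
2022-01-22 + 26 days = 2022-02-17.
2022-02-17 + 26 days = 2022-03-15.
2022-03-15 + 26 days = 2022-04-10.

2022-04-10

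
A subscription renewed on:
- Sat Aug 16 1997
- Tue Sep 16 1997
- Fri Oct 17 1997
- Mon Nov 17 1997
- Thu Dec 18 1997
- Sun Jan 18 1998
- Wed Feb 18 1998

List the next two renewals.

Sat Mar 21 1998, Tue Apr 21 1998

Gaps between consecutive events: 31, 31, 31, 31, 31, 31 days — a constant 31-day interval.
Wed Feb 18 1998 + 31 days = Sat Mar 21 1998.
Sat Mar 21 1998 + 31 days = Tue Apr 21 1998.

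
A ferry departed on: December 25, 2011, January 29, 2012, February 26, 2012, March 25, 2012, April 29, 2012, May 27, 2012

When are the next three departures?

June 24, 2012; July 29, 2012; August 26, 2012

Every date is a Sunday; gaps 35, 28, 28, 35, 28 days.
Each is the last Sunday of its month (at least one falls on the 29th or later, ruling out '4th Sunday').
Last Sunday of June 2012: June 24, 2012.
July 2012 ends with Sunday July 29, 2012.
Last Sunday of August 2012: August 26, 2012.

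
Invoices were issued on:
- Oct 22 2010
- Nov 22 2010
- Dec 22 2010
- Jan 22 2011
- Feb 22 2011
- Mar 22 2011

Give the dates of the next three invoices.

Gaps: 31, 30, 31, 31, 28 days — not constant. Every event is on the 22nd of the month.
Pattern: the 22nd of each month.
Next: April 2011 → Apr 22 2011.
May 2011: May 22 2011.
Next: June 2011 → Jun 22 2011.

Apr 22 2011, May 22 2011, Jun 22 2011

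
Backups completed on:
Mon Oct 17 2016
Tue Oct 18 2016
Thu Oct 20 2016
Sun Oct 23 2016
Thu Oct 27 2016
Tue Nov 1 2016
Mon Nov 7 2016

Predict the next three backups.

Mon Nov 14 2016, Tue Nov 22 2016, Thu Dec 1 2016

Gaps: 1, 2, 3, 4, 5, 6 days — each gap is 1 larger than the previous one.
Next gap: 7 days. Mon Nov 7 2016 + 7 days = Mon Nov 14 2016.
Next gap: 8 days. Mon Nov 14 2016 + 8 days = Tue Nov 22 2016.
Next gap: 9 days. Tue Nov 22 2016 + 9 days = Thu Dec 1 2016.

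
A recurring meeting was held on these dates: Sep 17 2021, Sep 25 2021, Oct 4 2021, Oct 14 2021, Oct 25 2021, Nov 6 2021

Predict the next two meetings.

The spacing grows by 1 each time: 8, 9, 10, 11, 12 days.
Next gap: 13 days. Nov 6 2021 + 13 days = Nov 19 2021.
Next gap: 14 days. Nov 19 2021 + 14 days = Dec 3 2021.

Nov 19 2021, Dec 3 2021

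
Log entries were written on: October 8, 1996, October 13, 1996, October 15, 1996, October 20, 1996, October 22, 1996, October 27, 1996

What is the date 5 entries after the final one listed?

The gap pattern 5, 2, 5, 2, 5 repeats every 2 events.
These are the Tuesdays and Sundays of each week.
The following Tuesday is October 29, 1996.
The following Sunday is November 3, 1996.
The following Tuesday is November 5, 1996.
Next Sunday: November 10, 1996.
Next Tuesday: November 12, 1996.

November 12, 1996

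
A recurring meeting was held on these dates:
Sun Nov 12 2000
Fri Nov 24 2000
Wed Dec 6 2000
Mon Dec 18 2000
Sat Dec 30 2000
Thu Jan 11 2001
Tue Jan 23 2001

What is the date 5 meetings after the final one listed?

Sat Mar 24 2001

Every event comes 12 days after the last (12, 12, 12, 12, 12, 12).
Tue Jan 23 2001 + 12 days = Sun Feb 4 2001.
Sun Feb 4 2001 + 12 days = Fri Feb 16 2001.
Fri Feb 16 2001 + 12 days = Wed Feb 28 2001.
Wed Feb 28 2001 + 12 days = Mon Mar 12 2001.
Mon Mar 12 2001 + 12 days = Sat Mar 24 2001.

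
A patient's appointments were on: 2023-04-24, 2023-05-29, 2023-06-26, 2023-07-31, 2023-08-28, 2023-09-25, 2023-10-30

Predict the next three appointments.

Every date is a Monday; gaps 35, 28, 35, 28, 28, 35 days.
Each is the last Monday of its month (at least one falls on the 29th or later, ruling out '4th Monday').
November 2023 ends with Monday 2023-11-27.
Last Monday of December 2023: 2023-12-25.
January 2024 ends with Monday 2024-01-29.

2023-11-27, 2023-12-25, 2024-01-29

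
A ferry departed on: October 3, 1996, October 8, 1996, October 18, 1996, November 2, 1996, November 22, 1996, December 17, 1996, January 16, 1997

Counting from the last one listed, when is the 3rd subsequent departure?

The spacing grows by 5 each time: 5, 10, 15, 20, 25, 30 days.
Next gap: 35 days. January 16, 1997 + 35 days = February 20, 1997.
Next gap: 40 days. February 20, 1997 + 40 days = April 1, 1997.
Next gap: 45 days. April 1, 1997 + 45 days = May 16, 1997.

May 16, 1997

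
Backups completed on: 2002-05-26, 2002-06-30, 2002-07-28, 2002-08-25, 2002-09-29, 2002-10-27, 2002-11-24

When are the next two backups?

2002-12-29, 2003-01-26

These are Sundays with 35, 28, 28, 35, 28, 28-day gaps.
Each is the final Sunday of its month — 2002-06-30 is past the 28th, so '4th Sunday' doesn't fit.
December 2002 ends with Sunday 2002-12-29.
Last Sunday of January 2003: 2003-01-26.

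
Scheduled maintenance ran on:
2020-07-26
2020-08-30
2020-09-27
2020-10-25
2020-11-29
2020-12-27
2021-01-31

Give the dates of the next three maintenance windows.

2021-02-28, 2021-03-28, 2021-04-25

All Sundays; the gaps (35, 28, 28, 35, 28, 35) vary with month length.
This is the last Sunday of each month.
Last Sunday of February 2021: 2021-02-28.
March 2021 ends with Sunday 2021-03-28.
Last Sunday of April 2021: 2021-04-25.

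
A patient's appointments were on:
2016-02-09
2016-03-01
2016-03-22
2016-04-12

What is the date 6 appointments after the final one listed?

The spacing is 21, 21, 21 days — always 21 days.
2016-04-12 + 21 days = 2016-05-03.
2016-05-03 + 21 days = 2016-05-24.
2016-05-24 + 21 days = 2016-06-14.
2016-06-14 + 21 days = 2016-07-05.
2016-07-05 + 21 days = 2016-07-26.
2016-07-26 + 21 days = 2016-08-16.

2016-08-16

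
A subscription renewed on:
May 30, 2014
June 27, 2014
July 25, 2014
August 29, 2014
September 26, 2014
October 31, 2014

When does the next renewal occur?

November 28, 2014

All Fridays; the gaps (28, 28, 35, 28, 35) vary with month length.
This is the last Friday of each month.
November 2014 ends with Friday November 28, 2014.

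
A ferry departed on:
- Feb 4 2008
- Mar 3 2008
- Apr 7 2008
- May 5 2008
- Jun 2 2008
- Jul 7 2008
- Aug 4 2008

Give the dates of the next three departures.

Sep 1 2008, Oct 6 2008, Nov 3 2008

These are Mondays at 28- or 35-day spacing (28, 35, 28, 28, 35, 28).
The pattern: 1st Monday of the month.
1st Monday of September 2008: Sep 1 2008.
1st Monday of October 2008: Oct 6 2008.
1st Monday of November 2008: Nov 3 2008.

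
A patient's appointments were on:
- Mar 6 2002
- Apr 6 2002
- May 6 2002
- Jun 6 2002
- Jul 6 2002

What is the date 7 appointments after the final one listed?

Feb 6 2003

Gaps: 31, 30, 31, 30 days — not constant. Every event is on the 6th of the month.
Pattern: the 6th of each month.
August 2002: Aug 6 2002.
September 2002: Sep 6 2002.
Next: October 2002 → Oct 6 2002.
November 2002: Nov 6 2002.
Next: December 2002 → Dec 6 2002.
January 2003: Jan 6 2003.
Next: February 2003 → Feb 6 2003.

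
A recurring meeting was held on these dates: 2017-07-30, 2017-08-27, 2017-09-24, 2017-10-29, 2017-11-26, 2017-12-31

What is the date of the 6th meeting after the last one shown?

2018-06-24

Every date is a Sunday; gaps 28, 28, 35, 28, 35 days.
Each is the last Sunday of its month (at least one falls on the 29th or later, ruling out '4th Sunday').
January 2018 ends with Sunday 2018-01-28.
February 2018 ends with Sunday 2018-02-25.
Last Sunday of March 2018: 2018-03-25.
April 2018 ends with Sunday 2018-04-29.
May 2018 ends with Sunday 2018-05-27.
June 2018 ends with Sunday 2018-06-24.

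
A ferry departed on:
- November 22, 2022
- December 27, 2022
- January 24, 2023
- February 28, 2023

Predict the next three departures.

March 28, 2023; April 25, 2023; May 23, 2023

All dates are Tuesdays, 35, 28, 35 days apart.
Specifically, the 4th Tuesday of each month.
4th Tuesday of March 2023: March 28, 2023.
4th Tuesday of April 2023: April 25, 2023.
4th Tuesday of May 2023: May 23, 2023.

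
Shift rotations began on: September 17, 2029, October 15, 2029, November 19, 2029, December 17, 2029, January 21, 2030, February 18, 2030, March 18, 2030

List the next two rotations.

All dates are Mondays, 28, 35, 28, 35, 28, 28 days apart.
Specifically, the 3rd Monday of each month.
April 2030 — 3rd Monday is April 15, 2030.
May 2030 — 3rd Monday is May 20, 2030.

April 15, 2030; May 20, 2030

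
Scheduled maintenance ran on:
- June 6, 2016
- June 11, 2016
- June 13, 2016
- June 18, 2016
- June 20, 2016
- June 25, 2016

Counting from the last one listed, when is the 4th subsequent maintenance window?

Every event lands on a Monday or Saturday (gaps cycle 5, 2, 5, 2, 5).
So the schedule is: every Monday and Saturday.
Next Monday: June 27, 2016.
The following Saturday is July 2, 2016.
The following Monday is July 4, 2016.
Next Saturday: July 9, 2016.

July 9, 2016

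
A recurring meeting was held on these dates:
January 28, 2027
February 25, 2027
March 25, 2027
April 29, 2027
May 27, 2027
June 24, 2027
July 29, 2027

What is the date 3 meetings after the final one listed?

October 28, 2027

Every date is a Thursday; gaps 28, 28, 35, 28, 28, 35 days.
Each is the last Thursday of its month (at least one falls on the 29th or later, ruling out '4th Thursday').
Last Thursday of August 2027: August 26, 2027.
September 2027 ends with Thursday September 30, 2027.
October 2027 ends with Thursday October 28, 2027.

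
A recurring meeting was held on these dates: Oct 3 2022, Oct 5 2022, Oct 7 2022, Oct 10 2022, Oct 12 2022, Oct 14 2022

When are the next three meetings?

Oct 17 2022, Oct 19 2022, Oct 21 2022

Gaps: 2, 2, 3, 2, 2 days — not constant, but cyclic with period 3.
The events fall on every Monday, Wednesday and Friday.
The following Monday is Oct 17 2022.
Next Wednesday: Oct 19 2022.
Next Friday: Oct 21 2022.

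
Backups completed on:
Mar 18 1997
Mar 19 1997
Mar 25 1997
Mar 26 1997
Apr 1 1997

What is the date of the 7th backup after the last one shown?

Apr 23 1997

The gap pattern 1, 6, 1, 6 repeats every 2 events.
These are the Tuesdays and Wednesdays of each week.
The following Wednesday is Apr 2 1997.
Next Tuesday: Apr 8 1997.
The following Wednesday is Apr 9 1997.
Next Tuesday: Apr 15 1997.
Next Wednesday: Apr 16 1997.
The following Tuesday is Apr 22 1997.
Next Wednesday: Apr 23 1997.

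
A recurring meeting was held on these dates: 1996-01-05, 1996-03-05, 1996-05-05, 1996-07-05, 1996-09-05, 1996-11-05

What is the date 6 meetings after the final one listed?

1997-11-05

Gaps: 60, 61, 61, 62, 61 days — not constant. Every event is on the 5th of the month.
Pattern: the 5th of every 2 months.
Next: January 1997 → 1997-01-05.
Next: March 1997 → 1997-03-05.
May 1997: 1997-05-05.
Next: July 1997 → 1997-07-05.
Next: September 1997 → 1997-09-05.
November 1997: 1997-11-05.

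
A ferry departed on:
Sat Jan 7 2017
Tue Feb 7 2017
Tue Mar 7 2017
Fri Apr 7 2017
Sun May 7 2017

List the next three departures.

Each date is the 7th; the gaps (31, 28, 31, 30) track the month lengths.
The rule is the 7th of each month.
June 2017: Wed Jun 7 2017.
Next: July 2017 → Fri Jul 7 2017.
August 2017: Mon Aug 7 2017.

Wed Jun 7 2017, Fri Jul 7 2017, Mon Aug 7 2017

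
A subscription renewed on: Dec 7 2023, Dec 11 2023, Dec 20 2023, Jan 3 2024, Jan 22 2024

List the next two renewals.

Feb 15 2024, Mar 15 2024

Gaps: 4, 9, 14, 19 days — each gap is 5 larger than the previous one.
Next gap: 24 days. Jan 22 2024 + 24 days = Feb 15 2024.
Next gap: 29 days. Feb 15 2024 + 29 days = Mar 15 2024.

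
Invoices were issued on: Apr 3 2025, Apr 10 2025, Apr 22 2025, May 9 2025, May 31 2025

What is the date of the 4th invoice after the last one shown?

Oct 16 2025

The spacing grows by 5 each time: 7, 12, 17, 22 days.
Next gap: 27 days. May 31 2025 + 27 days = Jun 27 2025.
Next gap: 32 days. Jun 27 2025 + 32 days = Jul 29 2025.
Next gap: 37 days. Jul 29 2025 + 37 days = Sep 4 2025.
Next gap: 42 days. Sep 4 2025 + 42 days = Oct 16 2025.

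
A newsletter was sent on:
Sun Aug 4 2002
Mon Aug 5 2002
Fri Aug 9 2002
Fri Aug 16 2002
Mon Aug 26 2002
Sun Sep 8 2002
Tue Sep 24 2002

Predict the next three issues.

The spacing grows by 3 each time: 1, 4, 7, 10, 13, 16 days.
Next gap: 19 days. Tue Sep 24 2002 + 19 days = Sun Oct 13 2002.
Next gap: 22 days. Sun Oct 13 2002 + 22 days = Mon Nov 4 2002.
Next gap: 25 days. Mon Nov 4 2002 + 25 days = Fri Nov 29 2002.

Sun Oct 13 2002, Mon Nov 4 2002, Fri Nov 29 2002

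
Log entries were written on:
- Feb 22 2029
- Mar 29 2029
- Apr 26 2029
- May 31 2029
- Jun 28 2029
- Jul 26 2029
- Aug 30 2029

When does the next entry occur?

Sep 27 2029

Every date is a Thursday; gaps 35, 28, 35, 28, 28, 35 days.
Each is the last Thursday of its month (at least one falls on the 29th or later, ruling out '4th Thursday').
Last Thursday of September 2029: Sep 27 2029.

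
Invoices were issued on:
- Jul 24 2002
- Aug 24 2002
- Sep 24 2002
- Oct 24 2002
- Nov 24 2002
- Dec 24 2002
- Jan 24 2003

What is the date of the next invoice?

Feb 24 2003

Each date is the 24th; the gaps (31, 31, 30, 31, 30, 31) track the month lengths.
The rule is the 24th of each month.
February 2003: Feb 24 2003.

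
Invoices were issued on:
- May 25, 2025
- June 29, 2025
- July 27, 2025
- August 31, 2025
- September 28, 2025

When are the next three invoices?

October 26, 2025; November 30, 2025; December 28, 2025

These are Sundays with 35, 28, 35, 28-day gaps.
Each is the final Sunday of its month — June 29, 2025 is past the 28th, so '4th Sunday' doesn't fit.
Last Sunday of October 2025: October 26, 2025.
Last Sunday of November 2025: November 30, 2025.
December 2025 ends with Sunday December 28, 2025.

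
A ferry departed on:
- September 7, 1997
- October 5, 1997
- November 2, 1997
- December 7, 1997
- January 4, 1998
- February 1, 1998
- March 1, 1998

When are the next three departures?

All dates are Sundays, 28, 28, 35, 28, 28, 28 days apart.
Specifically, the 1st Sunday of each month.
April 1998 — 1st Sunday is April 5, 1998.
May 1998 — 1st Sunday is May 3, 1998.
June 1998 — 1st Sunday is June 7, 1998.

April 5, 1998; May 3, 1998; June 7, 1998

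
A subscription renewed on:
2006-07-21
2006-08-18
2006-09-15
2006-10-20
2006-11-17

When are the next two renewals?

2006-12-15, 2007-01-19

Gaps: 28, 28, 35, 28 days — a mix of 28 and 35. Every date is a Friday.
Each is the 3rd Friday of its month.
December 2006 — 3rd Friday is 2006-12-15.
3rd Friday of January 2007: 2007-01-19.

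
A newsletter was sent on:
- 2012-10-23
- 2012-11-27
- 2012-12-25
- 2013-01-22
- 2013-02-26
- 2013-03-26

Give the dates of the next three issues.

2013-04-23, 2013-05-28, 2013-06-25

These are Tuesdays at 28- or 35-day spacing (35, 28, 28, 35, 28).
The pattern: 4th Tuesday of the month.
April 2013 — 4th Tuesday is 2013-04-23.
4th Tuesday of May 2013: 2013-05-28.
June 2013 — 4th Tuesday is 2013-06-25.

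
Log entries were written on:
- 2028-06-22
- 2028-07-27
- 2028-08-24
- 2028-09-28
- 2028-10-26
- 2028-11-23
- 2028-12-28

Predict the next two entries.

2029-01-25, 2029-02-22

All dates are Thursdays, 35, 28, 35, 28, 28, 35 days apart.
Specifically, the 4th Thursday of each month.
January 2029 — 4th Thursday is 2029-01-25.
February 2029 — 4th Thursday is 2029-02-22.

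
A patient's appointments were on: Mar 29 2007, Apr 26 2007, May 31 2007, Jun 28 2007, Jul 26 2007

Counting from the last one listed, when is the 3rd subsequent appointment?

Every date is a Thursday; gaps 28, 35, 28, 28 days.
Each is the last Thursday of its month (at least one falls on the 29th or later, ruling out '4th Thursday').
August 2007 ends with Thursday Aug 30 2007.
Last Thursday of September 2007: Sep 27 2007.
October 2007 ends with Thursday Oct 25 2007.

Oct 25 2007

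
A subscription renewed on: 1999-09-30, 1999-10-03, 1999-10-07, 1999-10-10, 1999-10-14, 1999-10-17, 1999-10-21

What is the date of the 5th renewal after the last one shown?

1999-11-07

Every event lands on a Thursday or Sunday (gaps cycle 3, 4, 3, 4, 3, 4).
So the schedule is: every Thursday and Sunday.
The following Sunday is 1999-10-24.
Next Thursday: 1999-10-28.
The following Sunday is 1999-10-31.
The following Thursday is 1999-11-04.
The following Sunday is 1999-11-07.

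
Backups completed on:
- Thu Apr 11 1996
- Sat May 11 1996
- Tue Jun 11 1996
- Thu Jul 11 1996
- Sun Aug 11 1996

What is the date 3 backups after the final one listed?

Mon Nov 11 1996

Each date is the 11th; the gaps (30, 31, 30, 31) track the month lengths.
The rule is the 11th of each month.
Next: September 1996 → Wed Sep 11 1996.
October 1996: Fri Oct 11 1996.
November 1996: Mon Nov 11 1996.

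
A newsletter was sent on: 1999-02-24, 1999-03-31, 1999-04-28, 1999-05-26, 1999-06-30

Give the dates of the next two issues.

1999-07-28, 1999-08-25

Every date is a Wednesday; gaps 35, 28, 28, 35 days.
Each is the last Wednesday of its month (at least one falls on the 29th or later, ruling out '4th Wednesday').
July 1999 ends with Wednesday 1999-07-28.
August 1999 ends with Wednesday 1999-08-25.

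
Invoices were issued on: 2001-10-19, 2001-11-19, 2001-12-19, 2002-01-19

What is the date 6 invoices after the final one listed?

Each date is the 19th; the gaps (31, 30, 31) track the month lengths.
The rule is the 19th of each month.
Next: February 2002 → 2002-02-19.
Next: March 2002 → 2002-03-19.
Next: April 2002 → 2002-04-19.
May 2002: 2002-05-19.
Next: June 2002 → 2002-06-19.
July 2002: 2002-07-19.

2002-07-19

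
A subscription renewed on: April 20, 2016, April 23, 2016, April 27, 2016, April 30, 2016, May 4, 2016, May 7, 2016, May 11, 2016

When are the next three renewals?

Every event lands on a Wednesday or Saturday (gaps cycle 3, 4, 3, 4, 3, 4).
So the schedule is: every Wednesday and Saturday.
Next Saturday: May 14, 2016.
Next Wednesday: May 18, 2016.
Next Saturday: May 21, 2016.

May 14, 2016; May 18, 2016; May 21, 2016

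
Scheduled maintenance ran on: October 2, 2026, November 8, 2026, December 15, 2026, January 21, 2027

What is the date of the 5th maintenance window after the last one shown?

Every event comes 37 days after the last (37, 37, 37).
January 21, 2027 + 37 days = February 27, 2027.
February 27, 2027 + 37 days = April 5, 2027.
April 5, 2027 + 37 days = May 12, 2027.
May 12, 2027 + 37 days = June 18, 2027.
June 18, 2027 + 37 days = July 25, 2027.

July 25, 2027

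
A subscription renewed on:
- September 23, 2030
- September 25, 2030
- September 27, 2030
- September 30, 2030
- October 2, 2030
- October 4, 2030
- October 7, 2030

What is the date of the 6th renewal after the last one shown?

October 21, 2030

Every event lands on a Monday or Wednesday or Friday (gaps cycle 2, 2, 3, 2, 2, 3).
So the schedule is: every Monday, Wednesday and Friday.
Next Wednesday: October 9, 2030.
Next Friday: October 11, 2030.
Next Monday: October 14, 2030.
Next Wednesday: October 16, 2030.
Next Friday: October 18, 2030.
The following Monday is October 21, 2030.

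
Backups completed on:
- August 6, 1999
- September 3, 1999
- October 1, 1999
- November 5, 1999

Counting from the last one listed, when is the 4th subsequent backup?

All dates are Fridays, 28, 28, 35 days apart.
Specifically, the 1st Friday of each month.
1st Friday of December 1999: December 3, 1999.
1st Friday of January 2000: January 7, 2000.
February 2000 — 1st Friday is February 4, 2000.
March 2000 — 1st Friday is March 3, 2000.

March 3, 2000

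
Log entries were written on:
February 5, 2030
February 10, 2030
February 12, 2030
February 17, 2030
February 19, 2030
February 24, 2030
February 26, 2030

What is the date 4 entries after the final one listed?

Every event lands on a Tuesday or Sunday (gaps cycle 5, 2, 5, 2, 5, 2).
So the schedule is: every Tuesday and Sunday.
The following Sunday is March 3, 2030.
Next Tuesday: March 5, 2030.
The following Sunday is March 10, 2030.
Next Tuesday: March 12, 2030.

March 12, 2030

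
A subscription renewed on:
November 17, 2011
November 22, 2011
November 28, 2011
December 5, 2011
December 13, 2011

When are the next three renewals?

Intervals are 5, 6, 7, 8 days — an arithmetic progression with common difference 1.
Next gap: 9 days. December 13, 2011 + 9 days = December 22, 2011.
Next gap: 10 days. December 22, 2011 + 10 days = January 1, 2012.
Next gap: 11 days. January 1, 2012 + 11 days = January 12, 2012.

December 22, 2011; January 1, 2012; January 12, 2012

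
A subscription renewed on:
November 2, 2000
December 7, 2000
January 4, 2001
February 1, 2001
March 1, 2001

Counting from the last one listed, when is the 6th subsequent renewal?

All dates are Thursdays, 35, 28, 28, 28 days apart.
Specifically, the 1st Thursday of each month.
April 2001 — 1st Thursday is April 5, 2001.
1st Thursday of May 2001: May 3, 2001.
1st Thursday of June 2001: June 7, 2001.
1st Thursday of July 2001: July 5, 2001.
1st Thursday of August 2001: August 2, 2001.
September 2001 — 1st Thursday is September 6, 2001.

September 6, 2001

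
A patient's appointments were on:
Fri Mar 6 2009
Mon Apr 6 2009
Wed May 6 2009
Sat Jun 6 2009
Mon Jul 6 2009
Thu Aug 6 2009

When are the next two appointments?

The day-of-month is always 6 (31, 30, 31, 30, 31 days between events).
So this recurs on the 6th of each month.
Next: September 2009 → Sun Sep 6 2009.
October 2009: Tue Oct 6 2009.

Sun Sep 6 2009, Tue Oct 6 2009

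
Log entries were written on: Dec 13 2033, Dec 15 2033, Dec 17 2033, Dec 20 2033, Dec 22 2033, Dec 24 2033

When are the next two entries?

Gaps: 2, 2, 3, 2, 2 days — not constant, but cyclic with period 3.
The events fall on every Tuesday, Thursday and Saturday.
The following Tuesday is Dec 27 2033.
Next Thursday: Dec 29 2033.

Dec 27 2033, Dec 29 2033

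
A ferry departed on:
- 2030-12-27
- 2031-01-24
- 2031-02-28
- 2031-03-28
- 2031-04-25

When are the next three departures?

These are Fridays at 28- or 35-day spacing (28, 35, 28, 28).
The pattern: 4th Friday of the month.
4th Friday of May 2031: 2031-05-23.
June 2031 — 4th Friday is 2031-06-27.
July 2031 — 4th Friday is 2031-07-25.

2031-05-23, 2031-06-27, 2031-07-25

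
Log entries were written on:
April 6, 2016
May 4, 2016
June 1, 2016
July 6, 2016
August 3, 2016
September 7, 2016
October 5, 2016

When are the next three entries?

November 2, 2016; December 7, 2016; January 4, 2017

All dates are Wednesdays, 28, 28, 35, 28, 35, 28 days apart.
Specifically, the 1st Wednesday of each month.
November 2016 — 1st Wednesday is November 2, 2016.
December 2016 — 1st Wednesday is December 7, 2016.
January 2017 — 1st Wednesday is January 4, 2017.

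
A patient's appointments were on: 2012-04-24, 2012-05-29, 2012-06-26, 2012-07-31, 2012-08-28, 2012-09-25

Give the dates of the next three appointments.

2012-10-30, 2012-11-27, 2012-12-25

These are Tuesdays with 35, 28, 35, 28, 28-day gaps.
Each is the final Tuesday of its month — 2012-05-29 is past the 28th, so '4th Tuesday' doesn't fit.
October 2012 ends with Tuesday 2012-10-30.
November 2012 ends with Tuesday 2012-11-27.
Last Tuesday of December 2012: 2012-12-25.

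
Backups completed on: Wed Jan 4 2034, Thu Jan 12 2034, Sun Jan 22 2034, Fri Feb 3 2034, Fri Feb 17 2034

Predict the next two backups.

The spacing grows by 2 each time: 8, 10, 12, 14 days.
Next gap: 16 days. Fri Feb 17 2034 + 16 days = Sun Mar 5 2034.
Next gap: 18 days. Sun Mar 5 2034 + 18 days = Thu Mar 23 2034.

Sun Mar 5 2034, Thu Mar 23 2034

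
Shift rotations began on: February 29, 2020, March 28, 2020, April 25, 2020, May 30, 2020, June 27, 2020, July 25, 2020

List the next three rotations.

August 29, 2020; September 26, 2020; October 31, 2020

All Saturdays; the gaps (28, 28, 35, 28, 28) vary with month length.
This is the last Saturday of each month.
Last Saturday of August 2020: August 29, 2020.
September 2020 ends with Saturday September 26, 2020.
October 2020 ends with Saturday October 31, 2020.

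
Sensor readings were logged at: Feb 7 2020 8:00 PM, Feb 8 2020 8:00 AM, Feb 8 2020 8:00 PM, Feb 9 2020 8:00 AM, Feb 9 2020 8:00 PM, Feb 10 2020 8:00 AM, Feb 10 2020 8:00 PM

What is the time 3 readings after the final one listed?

Gaps: 12, 12, 12, 12, 12, 12 hours — each event is 12 hours after the previous one.
Feb 10 2020 8:00 PM + 12 h = Feb 11 2020 8:00 AM.
Feb 11 2020 8:00 AM + 12 h = Feb 11 2020 8:00 PM.
Feb 11 2020 8:00 PM + 12 h = Feb 12 2020 8:00 AM.

Feb 12 2020 8:00 AM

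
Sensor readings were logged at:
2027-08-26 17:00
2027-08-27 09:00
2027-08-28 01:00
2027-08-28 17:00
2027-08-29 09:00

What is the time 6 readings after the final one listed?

2027-09-02 09:00

The interval is a steady 16 hours (16, 16, 16, 16).
2027-08-29 09:00 + 16 h = 2027-08-30 01:00.
2027-08-30 01:00 + 16 h = 2027-08-30 17:00.
2027-08-30 17:00 + 16 h = 2027-08-31 09:00.
2027-08-31 09:00 + 16 h = 2027-09-01 01:00.
2027-09-01 01:00 + 16 h = 2027-09-01 17:00.
2027-09-01 17:00 + 16 h = 2027-09-02 09:00.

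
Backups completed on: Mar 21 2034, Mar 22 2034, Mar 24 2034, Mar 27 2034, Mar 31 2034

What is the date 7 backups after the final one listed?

May 26 2034

The spacing grows by 1 each time: 1, 2, 3, 4 days.
Next gap: 5 days. Mar 31 2034 + 5 days = Apr 5 2034.
Next gap: 6 days. Apr 5 2034 + 6 days = Apr 11 2034.
Next gap: 7 days. Apr 11 2034 + 7 days = Apr 18 2034.
Next gap: 8 days. Apr 18 2034 + 8 days = Apr 26 2034.
Next gap: 9 days. Apr 26 2034 + 9 days = May 5 2034.
Next gap: 10 days. May 5 2034 + 10 days = May 15 2034.
Next gap: 11 days. May 15 2034 + 11 days = May 26 2034.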